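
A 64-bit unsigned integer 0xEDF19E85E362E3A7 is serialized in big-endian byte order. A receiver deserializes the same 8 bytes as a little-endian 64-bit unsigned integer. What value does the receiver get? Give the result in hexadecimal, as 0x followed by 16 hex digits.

Stored big-endian, the bytes at ascending addresses are ED F1 9E 85 E3 62 E3 A7.
Read back as little-endian, the first byte is least significant, giving 0xA7E362E3859EF1ED.

0xA7E362E3859EF1ED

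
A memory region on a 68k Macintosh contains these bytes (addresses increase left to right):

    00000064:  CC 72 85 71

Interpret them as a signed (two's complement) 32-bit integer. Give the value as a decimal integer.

-864909967

Big-endian stores the most-significant byte at the lowest address.
The bytes are already most-significant first: 0xCC728571.
Top bit is set, so as a signed 32-bit value this is 0xCC728571 − 2^32 = -864909967.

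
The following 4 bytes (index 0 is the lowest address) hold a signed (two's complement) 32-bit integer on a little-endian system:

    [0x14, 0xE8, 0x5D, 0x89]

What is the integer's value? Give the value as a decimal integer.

-1990334444

Little-endian: lowest address holds the least-significant byte.
Reassemble most-significant byte first: 89 5D E8 14 → 0x895DE814.
Top bit is set, so as a signed 32-bit value this is 0x895DE814 − 2^32 = -1990334444.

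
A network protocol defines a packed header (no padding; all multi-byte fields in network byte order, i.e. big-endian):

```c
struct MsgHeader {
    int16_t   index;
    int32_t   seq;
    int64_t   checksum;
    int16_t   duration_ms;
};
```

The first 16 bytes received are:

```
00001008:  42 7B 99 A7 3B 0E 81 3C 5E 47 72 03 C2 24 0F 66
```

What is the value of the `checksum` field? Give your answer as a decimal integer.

`checksum` follows `index` (2 B), `seq` (4 B), so it starts at offset 2 + 4 = 6 and occupies 8 bytes.
Bytes at offsets 6..13: 81 3C 5E 47 72 03 C2 24.
Big-endian stores the most-significant byte at the lowest address.
The bytes are already most-significant first: 0x813C5E477203C224.
Top bit is set, so as a signed 64-bit value this is 0x813C5E477203C224 − 2^64 = -9134322283265670620.

-9134322283265670620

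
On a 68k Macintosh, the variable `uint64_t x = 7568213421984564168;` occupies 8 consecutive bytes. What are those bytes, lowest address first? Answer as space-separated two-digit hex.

69 07 B2 02 59 BB C3 C8

7568213421984564168 in hexadecimal, padded to 64 bits, is 0x6907B20259BBC3C8.
Split into bytes (most-significant first): 69 07 B2 02 59 BB C3 C8.
In big-endian order the high byte comes first in memory.
So the memory order matches the most-significant-first order: 69 07 B2 02 59 BB C3 C8.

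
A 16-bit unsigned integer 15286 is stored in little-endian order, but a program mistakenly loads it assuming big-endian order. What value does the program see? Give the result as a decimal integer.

46651

15286 in 16-bit hexadecimal is 0x3BB6.
Stored little-endian, the bytes at ascending addresses are B6 3B.
Read back as big-endian, the last byte is least significant, giving 0xB63B.
0xB63B = 46651.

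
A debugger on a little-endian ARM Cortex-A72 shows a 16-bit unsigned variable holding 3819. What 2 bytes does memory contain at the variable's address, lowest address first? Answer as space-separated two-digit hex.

3819 in hexadecimal, padded to 16 bits, is 0x0EEB.
Split into bytes (most-significant first): 0E EB.
In little-endian order the low byte comes first in memory.
So at ascending addresses the bytes are EB 0E.

EB 0E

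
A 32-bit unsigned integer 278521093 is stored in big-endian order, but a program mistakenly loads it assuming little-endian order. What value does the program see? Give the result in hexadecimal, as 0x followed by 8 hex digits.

0x05E59910

278521093 in 32-bit hexadecimal is 0x1099E505.
Stored big-endian, the bytes at ascending addresses are 10 99 E5 05.
Read back as little-endian, the first byte is least significant, giving 0x05E59910.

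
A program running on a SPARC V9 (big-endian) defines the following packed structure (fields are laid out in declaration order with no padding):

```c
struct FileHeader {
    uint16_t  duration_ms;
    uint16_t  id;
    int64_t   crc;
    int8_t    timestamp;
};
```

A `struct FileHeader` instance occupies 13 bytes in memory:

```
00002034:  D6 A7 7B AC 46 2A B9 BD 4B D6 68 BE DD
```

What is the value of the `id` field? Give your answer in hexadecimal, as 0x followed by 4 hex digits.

`id` follows `duration_ms` (2 bytes), so it starts at byte offset 2 and occupies 2 bytes.
Bytes at offsets 2..3: 7B AC.
Big-endian stores the most-significant byte at the lowest address.
The bytes are already most-significant first: 0x7BAC.

0x7BAC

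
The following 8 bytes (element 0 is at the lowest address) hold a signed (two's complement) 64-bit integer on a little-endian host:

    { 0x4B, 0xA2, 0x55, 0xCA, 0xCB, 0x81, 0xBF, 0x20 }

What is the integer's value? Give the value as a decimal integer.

2359747442038383179

Little-endian stores the least-significant byte at the lowest address.
Reassemble most-significant byte first: 20 BF 81 CB CA 55 A2 4B → 0x20BF81CBCA55A24B.
0x20BF81CBCA55A24B = 2359747442038383179.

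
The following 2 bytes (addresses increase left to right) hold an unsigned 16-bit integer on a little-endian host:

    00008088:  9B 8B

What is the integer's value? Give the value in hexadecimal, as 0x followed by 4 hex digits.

In little-endian order the low byte comes first in memory.
Reassemble most-significant byte first: 8B 9B → 0x8B9B.

0x8B9B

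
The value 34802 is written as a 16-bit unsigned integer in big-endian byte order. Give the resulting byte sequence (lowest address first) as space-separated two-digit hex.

87 F2

34802 in hexadecimal, padded to 16 bits, is 0x87F2.
Split into bytes (most-significant first): 87 F2.
In big-endian order the high byte comes first in memory.
So the memory order matches the most-significant-first order: 87 F2.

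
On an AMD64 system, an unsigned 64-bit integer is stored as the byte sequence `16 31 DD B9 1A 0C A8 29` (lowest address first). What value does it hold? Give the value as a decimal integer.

3001662460569399574

In little-endian order the low byte comes first in memory.
Reassemble most-significant byte first: 29 A8 0C 1A B9 DD 31 16 → 0x29A80C1AB9DD3116.
0x29A80C1AB9DD3116 = 3001662460569399574.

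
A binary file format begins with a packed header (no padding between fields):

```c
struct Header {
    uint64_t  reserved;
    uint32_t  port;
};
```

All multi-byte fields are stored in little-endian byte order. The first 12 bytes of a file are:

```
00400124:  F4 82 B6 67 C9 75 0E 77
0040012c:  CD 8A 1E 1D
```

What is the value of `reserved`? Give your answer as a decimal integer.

8578923848076264180

`reserved` is the first field, at byte offset 0, occupying 8 bytes.
Bytes at offsets 0..7: F4 82 B6 67 C9 75 0E 77.
In little-endian order the low byte comes first in memory.
Reassemble most-significant byte first: 77 0E 75 C9 67 B6 82 F4 → 0x770E75C967B682F4.
0x770E75C967B682F4 = 8578923848076264180.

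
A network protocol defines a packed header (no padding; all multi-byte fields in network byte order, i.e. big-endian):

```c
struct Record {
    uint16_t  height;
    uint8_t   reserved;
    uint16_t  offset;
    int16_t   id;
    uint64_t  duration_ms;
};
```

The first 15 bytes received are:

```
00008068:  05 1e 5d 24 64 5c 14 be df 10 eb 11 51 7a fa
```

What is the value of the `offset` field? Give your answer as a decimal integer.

`offset` follows `height` (2 B), `reserved` (1 B), so it starts at offset 2 + 1 = 3 and occupies 2 bytes.
Bytes at offsets 3..4: 24 64.
Big-endian stores the most-significant byte at the lowest address.
The bytes are already most-significant first: 0x2464.
0x2464 = 9316.

9316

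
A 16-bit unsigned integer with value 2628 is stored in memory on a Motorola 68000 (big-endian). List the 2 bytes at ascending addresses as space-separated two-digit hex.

2628 in hexadecimal, padded to 16 bits, is 0x0A44.
Split into bytes (most-significant first): 0A 44.
Big-endian: lowest address holds the most-significant byte.
So the memory order matches the most-significant-first order: 0A 44.

0A 44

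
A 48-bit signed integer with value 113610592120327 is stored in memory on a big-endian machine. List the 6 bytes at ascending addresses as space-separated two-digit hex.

113610592120327 in hexadecimal, padded to 48 bits, is 0x675406FC6E07.
Split into bytes (most-significant first): 67 54 06 FC 6E 07.
Big-endian stores the most-significant byte at the lowest address.
So the memory order matches the most-significant-first order: 67 54 06 FC 6E 07.

67 54 06 FC 6E 07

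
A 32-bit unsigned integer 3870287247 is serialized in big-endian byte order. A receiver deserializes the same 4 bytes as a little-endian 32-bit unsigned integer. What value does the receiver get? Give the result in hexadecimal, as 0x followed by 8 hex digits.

0x8FE5AFE6

3870287247 in 32-bit hexadecimal is 0xE6AFE58F.
Stored big-endian, the bytes at ascending addresses are E6 AF E5 8F.
Read back as little-endian, the first byte is least significant, giving 0x8FE5AFE6.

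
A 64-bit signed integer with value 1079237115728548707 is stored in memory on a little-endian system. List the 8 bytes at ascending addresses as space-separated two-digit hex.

63 D3 6A 4F 70 38 FA 0E

1079237115728548707 in hexadecimal, padded to 64 bits, is 0x0EFA38704F6AD363.
Split into bytes (most-significant first): 0E FA 38 70 4F 6A D3 63.
Little-endian: lowest address holds the least-significant byte.
So at ascending addresses the bytes are 63 D3 6A 4F 70 38 FA 0E.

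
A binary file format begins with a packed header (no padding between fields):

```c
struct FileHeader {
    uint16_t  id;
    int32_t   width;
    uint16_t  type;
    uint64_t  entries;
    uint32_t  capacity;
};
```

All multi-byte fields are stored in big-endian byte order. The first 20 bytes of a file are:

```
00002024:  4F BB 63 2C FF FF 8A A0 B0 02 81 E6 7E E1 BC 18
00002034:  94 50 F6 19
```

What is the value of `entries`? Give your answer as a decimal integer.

12682842327599922200

`entries` follows `id` (2 B), `width` (4 B), `type` (2 B), so it starts at offset 2 + 4 + 2 = 8 and occupies 8 bytes.
Bytes at offsets 8..15: B0 02 81 E6 7E E1 BC 18.
In big-endian order the high byte comes first in memory.
The bytes are already most-significant first: 0xB00281E67EE1BC18.
0xB00281E67EE1BC18 = 12682842327599922200.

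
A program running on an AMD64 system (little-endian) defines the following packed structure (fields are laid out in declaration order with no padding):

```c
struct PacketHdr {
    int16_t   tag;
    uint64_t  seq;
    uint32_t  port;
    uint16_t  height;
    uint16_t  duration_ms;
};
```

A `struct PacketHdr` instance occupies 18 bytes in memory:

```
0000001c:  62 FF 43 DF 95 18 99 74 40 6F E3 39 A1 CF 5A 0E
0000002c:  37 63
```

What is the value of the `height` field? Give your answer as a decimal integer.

3674

`height` follows `tag` (2 B), `seq` (8 B), `port` (4 B), so it starts at offset 2 + 8 + 4 = 14 and occupies 2 bytes.
Bytes at offsets 14..15: 5A 0E.
Little-endian stores the least-significant byte at the lowest address.
Reassemble most-significant byte first: 0E 5A → 0x0E5A.
0x0E5A = 3674.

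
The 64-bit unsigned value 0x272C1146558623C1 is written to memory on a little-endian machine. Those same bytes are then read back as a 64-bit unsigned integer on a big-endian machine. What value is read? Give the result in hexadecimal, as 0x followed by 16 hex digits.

Stored little-endian, the bytes at ascending addresses are C1 23 86 55 46 11 2C 27.
Read back as big-endian, the last byte is least significant, giving 0xC123865546112C27.

0xC123865546112C27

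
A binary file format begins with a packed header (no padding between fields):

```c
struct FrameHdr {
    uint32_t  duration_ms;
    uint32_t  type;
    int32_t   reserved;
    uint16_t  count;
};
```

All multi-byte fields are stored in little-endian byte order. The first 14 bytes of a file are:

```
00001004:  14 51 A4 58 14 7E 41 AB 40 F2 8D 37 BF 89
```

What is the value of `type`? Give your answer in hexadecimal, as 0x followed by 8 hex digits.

`type` follows `duration_ms` (4 bytes), so it starts at byte offset 4 and occupies 4 bytes.
Bytes at offsets 4..7: 14 7E 41 AB.
Little-endian: lowest address holds the least-significant byte.
Reassemble most-significant byte first: AB 41 7E 14 → 0xAB417E14.

0xAB417E14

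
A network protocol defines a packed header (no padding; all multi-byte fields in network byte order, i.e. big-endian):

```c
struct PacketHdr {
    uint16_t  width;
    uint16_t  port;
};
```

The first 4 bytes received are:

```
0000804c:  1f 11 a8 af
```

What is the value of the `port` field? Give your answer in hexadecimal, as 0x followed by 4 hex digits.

`port` follows `width` (2 bytes), so it starts at byte offset 2 and occupies 2 bytes.
Bytes at offsets 2..3: A8 AF.
Big-endian: lowest address holds the most-significant byte.
The bytes are already most-significant first: 0xA8AF.

0xA8AF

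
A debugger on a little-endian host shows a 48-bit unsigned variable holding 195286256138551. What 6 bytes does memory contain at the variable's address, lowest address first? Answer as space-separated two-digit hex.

37 39 ED 9F 9C B1

195286256138551 in hexadecimal, padded to 48 bits, is 0xB19C9FED3937.
Split into bytes (most-significant first): B1 9C 9F ED 39 37.
Little-endian stores the least-significant byte at the lowest address.
So at ascending addresses the bytes are 37 39 ED 9F 9C B1.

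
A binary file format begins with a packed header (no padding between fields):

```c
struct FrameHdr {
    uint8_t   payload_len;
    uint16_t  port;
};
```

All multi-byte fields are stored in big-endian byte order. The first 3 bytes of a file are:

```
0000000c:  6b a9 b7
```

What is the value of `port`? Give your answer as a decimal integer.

43447

`port` follows `payload_len` (1 byte), so it starts at byte offset 1 and occupies 2 bytes.
Bytes at offsets 1..2: A9 B7.
Big-endian stores the most-significant byte at the lowest address.
The bytes are already most-significant first: 0xA9B7.
0xA9B7 = 43447.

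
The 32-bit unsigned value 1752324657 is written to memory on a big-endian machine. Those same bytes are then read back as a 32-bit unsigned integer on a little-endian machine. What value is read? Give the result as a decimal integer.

1752324657 in 32-bit hexadecimal is 0x68725A31.
Stored big-endian, the bytes at ascending addresses are 68 72 5A 31.
Read back as little-endian, the first byte is least significant, giving 0x315A7268.
0x315A7268 = 828011112.

828011112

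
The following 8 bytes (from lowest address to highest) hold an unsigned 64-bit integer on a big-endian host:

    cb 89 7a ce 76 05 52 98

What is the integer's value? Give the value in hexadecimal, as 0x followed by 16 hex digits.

0xCB897ACE76055298

Big-endian: lowest address holds the most-significant byte.
The bytes are already most-significant first: 0xCB897ACE76055298.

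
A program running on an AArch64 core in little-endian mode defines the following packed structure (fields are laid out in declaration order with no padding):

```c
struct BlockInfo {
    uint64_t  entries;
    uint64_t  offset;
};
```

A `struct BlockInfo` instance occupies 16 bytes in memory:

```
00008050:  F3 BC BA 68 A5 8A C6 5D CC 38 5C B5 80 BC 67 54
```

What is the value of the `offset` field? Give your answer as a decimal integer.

`offset` follows `entries` (8 bytes), so it starts at byte offset 8 and occupies 8 bytes.
Bytes at offsets 8..15: CC 38 5C B5 80 BC 67 54.
Little-endian: lowest address holds the least-significant byte.
Reassemble most-significant byte first: 54 67 BC 80 B5 5C 38 CC → 0x5467BC80B55C38CC.
0x5467BC80B55C38CC = 6082037082771699916.

6082037082771699916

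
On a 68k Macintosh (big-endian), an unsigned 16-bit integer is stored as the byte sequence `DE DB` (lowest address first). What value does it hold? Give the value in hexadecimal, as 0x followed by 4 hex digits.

Big-endian stores the most-significant byte at the lowest address.
The bytes are already most-significant first: 0xDEDB.

0xDEDB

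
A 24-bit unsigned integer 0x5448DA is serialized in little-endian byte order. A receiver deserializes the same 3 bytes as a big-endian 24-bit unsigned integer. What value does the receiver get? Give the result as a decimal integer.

Stored little-endian, the bytes at ascending addresses are DA 48 54.
Read back as big-endian, the last byte is least significant, giving 0xDA4854.
0xDA4854 = 14305364.

14305364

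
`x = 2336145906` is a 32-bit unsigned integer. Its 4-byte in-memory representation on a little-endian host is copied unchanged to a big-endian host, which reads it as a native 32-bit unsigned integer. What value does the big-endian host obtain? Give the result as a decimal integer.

2336145906 in 32-bit hexadecimal is 0x8B3EC1F2.
Stored little-endian, the bytes at ascending addresses are F2 C1 3E 8B.
Read back as big-endian, the last byte is least significant, giving 0xF2C13E8B.
0xF2C13E8B = 4072750731.

4072750731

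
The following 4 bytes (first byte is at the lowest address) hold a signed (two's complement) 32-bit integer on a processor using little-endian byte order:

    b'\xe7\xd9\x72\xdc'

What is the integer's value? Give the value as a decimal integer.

Little-endian: lowest address holds the least-significant byte.
Reassemble most-significant byte first: DC 72 D9 E7 → 0xDC72D9E7.
Top bit is set, so as a signed 32-bit value this is 0xDC72D9E7 − 2^32 = -596452889.

-596452889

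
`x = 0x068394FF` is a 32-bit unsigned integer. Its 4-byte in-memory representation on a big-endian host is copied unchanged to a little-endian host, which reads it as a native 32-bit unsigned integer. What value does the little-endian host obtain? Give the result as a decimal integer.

4287922950

Stored big-endian, the bytes at ascending addresses are 06 83 94 FF.
Read back as little-endian, the first byte is least significant, giving 0xFF948306.
0xFF948306 = 4287922950.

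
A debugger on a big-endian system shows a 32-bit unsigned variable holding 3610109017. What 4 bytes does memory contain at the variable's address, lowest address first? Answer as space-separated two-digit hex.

D7 2D E4 59

3610109017 in hexadecimal, padded to 32 bits, is 0xD72DE459.
Split into bytes (most-significant first): D7 2D E4 59.
In big-endian order the high byte comes first in memory.
So the memory order matches the most-significant-first order: D7 2D E4 59.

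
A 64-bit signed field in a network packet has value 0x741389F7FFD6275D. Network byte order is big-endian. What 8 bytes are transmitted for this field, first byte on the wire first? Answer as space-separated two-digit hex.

74 13 89 F7 FF D6 27 5D

Split into bytes (most-significant first): 74 13 89 F7 FF D6 27 5D.
Big-endian stores the most-significant byte at the lowest address.
So the memory order matches the most-significant-first order: 74 13 89 F7 FF D6 27 5D.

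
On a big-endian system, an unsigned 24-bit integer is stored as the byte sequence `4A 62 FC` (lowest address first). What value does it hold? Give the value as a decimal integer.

Big-endian: lowest address holds the most-significant byte.
The bytes are already most-significant first: 0x4A62FC.
0x4A62FC = 4875004.

4875004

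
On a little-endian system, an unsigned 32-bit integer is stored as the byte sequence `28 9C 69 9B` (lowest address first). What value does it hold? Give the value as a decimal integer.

Little-endian: lowest address holds the least-significant byte.
Reassemble most-significant byte first: 9B 69 9C 28 → 0x9B699C28.
0x9B699C28 = 2607389736.

2607389736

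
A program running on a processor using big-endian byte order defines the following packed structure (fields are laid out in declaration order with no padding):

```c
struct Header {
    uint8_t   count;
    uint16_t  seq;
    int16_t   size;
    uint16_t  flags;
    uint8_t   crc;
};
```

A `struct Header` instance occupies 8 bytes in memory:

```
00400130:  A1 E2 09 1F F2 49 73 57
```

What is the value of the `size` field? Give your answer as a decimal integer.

8178

`size` follows `count` (1 B), `seq` (2 B), so it starts at offset 1 + 2 = 3 and occupies 2 bytes.
Bytes at offsets 3..4: 1F F2.
Big-endian: lowest address holds the most-significant byte.
The bytes are already most-significant first: 0x1FF2.
0x1FF2 = 8178.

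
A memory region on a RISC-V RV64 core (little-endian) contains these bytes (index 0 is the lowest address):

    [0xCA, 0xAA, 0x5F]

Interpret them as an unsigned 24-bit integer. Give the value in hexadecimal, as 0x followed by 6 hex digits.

0x5FAACA

Little-endian stores the least-significant byte at the lowest address.
Reassemble most-significant byte first: 5F AA CA → 0x5FAACA.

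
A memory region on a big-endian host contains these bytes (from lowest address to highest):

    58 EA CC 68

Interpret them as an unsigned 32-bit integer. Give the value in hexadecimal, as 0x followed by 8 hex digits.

0x58EACC68

In big-endian order the high byte comes first in memory.
The bytes are already most-significant first: 0x58EACC68.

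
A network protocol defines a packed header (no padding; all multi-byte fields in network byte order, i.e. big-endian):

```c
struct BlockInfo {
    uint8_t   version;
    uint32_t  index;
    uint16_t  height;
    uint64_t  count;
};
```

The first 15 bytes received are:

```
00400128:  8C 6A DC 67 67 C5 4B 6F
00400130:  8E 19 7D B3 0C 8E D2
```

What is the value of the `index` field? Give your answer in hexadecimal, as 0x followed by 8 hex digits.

0x6ADC6767

`index` follows `version` (1 byte), so it starts at byte offset 1 and occupies 4 bytes.
Bytes at offsets 1..4: 6A DC 67 67.
Big-endian: lowest address holds the most-significant byte.
The bytes are already most-significant first: 0x6ADC6767.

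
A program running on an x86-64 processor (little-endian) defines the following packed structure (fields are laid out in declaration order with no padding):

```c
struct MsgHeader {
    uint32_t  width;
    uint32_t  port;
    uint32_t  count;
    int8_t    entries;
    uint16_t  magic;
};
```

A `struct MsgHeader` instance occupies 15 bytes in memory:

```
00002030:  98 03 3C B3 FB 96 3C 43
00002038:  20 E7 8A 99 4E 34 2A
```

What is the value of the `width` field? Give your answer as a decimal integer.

3007054744

`width` is the first field, at byte offset 0, occupying 4 bytes.
Bytes at offsets 0..3: 98 03 3C B3.
Little-endian stores the least-significant byte at the lowest address.
Reassemble most-significant byte first: B3 3C 03 98 → 0xB33C0398.
0xB33C0398 = 3007054744.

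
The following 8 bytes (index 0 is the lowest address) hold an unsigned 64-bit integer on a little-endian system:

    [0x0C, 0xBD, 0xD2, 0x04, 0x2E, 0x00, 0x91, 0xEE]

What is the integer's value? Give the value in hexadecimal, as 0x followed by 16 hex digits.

0xEE91002E04D2BD0C

Little-endian: lowest address holds the least-significant byte.
Reassemble most-significant byte first: EE 91 00 2E 04 D2 BD 0C → 0xEE91002E04D2BD0C.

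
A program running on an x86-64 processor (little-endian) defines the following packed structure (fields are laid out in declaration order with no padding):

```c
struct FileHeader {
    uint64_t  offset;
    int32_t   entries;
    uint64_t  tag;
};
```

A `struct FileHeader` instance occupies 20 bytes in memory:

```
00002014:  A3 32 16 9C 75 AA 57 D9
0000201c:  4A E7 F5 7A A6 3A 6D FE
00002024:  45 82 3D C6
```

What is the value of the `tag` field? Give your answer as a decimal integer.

`tag` follows `offset` (8 B), `entries` (4 B), so it starts at offset 8 + 4 = 12 and occupies 8 bytes.
Bytes at offsets 12..19: A6 3A 6D FE 45 82 3D C6.
Little-endian: lowest address holds the least-significant byte.
Reassemble most-significant byte first: C6 3D 82 45 FE 6D 3A A6 → 0xC63D8245FE6D3AA6.
0xC63D8245FE6D3AA6 = 14284716830222006950.

14284716830222006950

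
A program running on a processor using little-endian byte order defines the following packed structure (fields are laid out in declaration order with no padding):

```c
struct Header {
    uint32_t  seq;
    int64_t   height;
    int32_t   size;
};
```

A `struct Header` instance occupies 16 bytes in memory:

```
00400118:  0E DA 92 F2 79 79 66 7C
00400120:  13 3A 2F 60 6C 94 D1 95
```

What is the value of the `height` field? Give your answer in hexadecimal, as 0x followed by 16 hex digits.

`height` follows `seq` (4 bytes), so it starts at byte offset 4 and occupies 8 bytes.
Bytes at offsets 4..11: 79 79 66 7C 13 3A 2F 60.
In little-endian order the low byte comes first in memory.
Reassemble most-significant byte first: 60 2F 3A 13 7C 66 79 79 → 0x602F3A137C667979.

0x602F3A137C667979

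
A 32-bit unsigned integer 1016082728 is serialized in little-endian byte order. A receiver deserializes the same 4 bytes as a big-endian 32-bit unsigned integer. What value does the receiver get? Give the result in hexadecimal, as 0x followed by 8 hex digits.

1016082728 in 32-bit hexadecimal is 0x3C903128.
Stored little-endian, the bytes at ascending addresses are 28 31 90 3C.
Read back as big-endian, the last byte is least significant, giving 0x2831903C.

0x2831903C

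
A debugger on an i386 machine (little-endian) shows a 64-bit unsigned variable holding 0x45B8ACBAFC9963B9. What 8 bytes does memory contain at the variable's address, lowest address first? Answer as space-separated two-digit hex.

B9 63 99 FC BA AC B8 45

Split into bytes (most-significant first): 45 B8 AC BA FC 99 63 B9.
Little-endian stores the least-significant byte at the lowest address.
So at ascending addresses the bytes are B9 63 99 FC BA AC B8 45.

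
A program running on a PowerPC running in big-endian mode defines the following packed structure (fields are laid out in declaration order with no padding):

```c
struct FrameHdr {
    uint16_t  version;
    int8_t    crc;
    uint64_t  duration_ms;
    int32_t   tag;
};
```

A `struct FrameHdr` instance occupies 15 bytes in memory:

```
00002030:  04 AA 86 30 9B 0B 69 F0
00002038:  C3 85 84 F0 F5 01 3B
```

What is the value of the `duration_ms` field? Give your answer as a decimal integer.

3502405684849509764

`duration_ms` follows `version` (2 B), `crc` (1 B), so it starts at offset 2 + 1 = 3 and occupies 8 bytes.
Bytes at offsets 3..10: 30 9B 0B 69 F0 C3 85 84.
Big-endian: lowest address holds the most-significant byte.
The bytes are already most-significant first: 0x309B0B69F0C38584.
0x309B0B69F0C38584 = 3502405684849509764.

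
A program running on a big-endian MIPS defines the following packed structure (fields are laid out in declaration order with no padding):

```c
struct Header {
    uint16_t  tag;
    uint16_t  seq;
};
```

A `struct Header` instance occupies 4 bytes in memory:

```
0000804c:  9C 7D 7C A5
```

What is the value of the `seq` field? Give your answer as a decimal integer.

31909

`seq` follows `tag` (2 bytes), so it starts at byte offset 2 and occupies 2 bytes.
Bytes at offsets 2..3: 7C A5.
Big-endian stores the most-significant byte at the lowest address.
The bytes are already most-significant first: 0x7CA5.
0x7CA5 = 31909.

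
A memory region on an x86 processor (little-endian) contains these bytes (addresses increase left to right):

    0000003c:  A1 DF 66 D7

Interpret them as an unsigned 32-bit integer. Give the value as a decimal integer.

3613843361

Little-endian: lowest address holds the least-significant byte.
Reassemble most-significant byte first: D7 66 DF A1 → 0xD766DFA1.
0xD766DFA1 = 3613843361.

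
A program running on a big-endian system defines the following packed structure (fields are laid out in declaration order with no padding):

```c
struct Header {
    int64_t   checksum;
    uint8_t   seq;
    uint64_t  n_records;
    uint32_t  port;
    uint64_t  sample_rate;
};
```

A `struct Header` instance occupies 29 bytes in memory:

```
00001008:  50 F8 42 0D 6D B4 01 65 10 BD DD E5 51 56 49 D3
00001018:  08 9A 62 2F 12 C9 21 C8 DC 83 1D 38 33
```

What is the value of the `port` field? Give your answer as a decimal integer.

2590125842

`port` follows `checksum` (8 B), `seq` (1 B), `n_records` (8 B), so it starts at offset 8 + 1 + 8 = 17 and occupies 4 bytes.
Bytes at offsets 17..20: 9A 62 2F 12.
In big-endian order the high byte comes first in memory.
The bytes are already most-significant first: 0x9A622F12.
0x9A622F12 = 2590125842.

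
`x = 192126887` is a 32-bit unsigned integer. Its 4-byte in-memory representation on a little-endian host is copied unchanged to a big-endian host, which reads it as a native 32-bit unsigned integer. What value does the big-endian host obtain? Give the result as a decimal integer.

2812244747

192126887 in 32-bit hexadecimal is 0x0B739FA7.
Stored little-endian, the bytes at ascending addresses are A7 9F 73 0B.
Read back as big-endian, the last byte is least significant, giving 0xA79F730B.
0xA79F730B = 2812244747.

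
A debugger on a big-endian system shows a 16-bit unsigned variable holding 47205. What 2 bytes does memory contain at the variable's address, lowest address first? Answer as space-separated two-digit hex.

B8 65

47205 in hexadecimal, padded to 16 bits, is 0xB865.
Split into bytes (most-significant first): B8 65.
In big-endian order the high byte comes first in memory.
So the memory order matches the most-significant-first order: B8 65.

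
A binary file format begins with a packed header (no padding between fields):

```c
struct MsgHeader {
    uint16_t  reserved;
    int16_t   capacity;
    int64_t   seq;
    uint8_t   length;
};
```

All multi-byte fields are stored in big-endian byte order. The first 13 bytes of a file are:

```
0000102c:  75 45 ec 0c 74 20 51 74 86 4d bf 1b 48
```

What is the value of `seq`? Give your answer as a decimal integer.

`seq` follows `reserved` (2 B), `capacity` (2 B), so it starts at offset 2 + 2 = 4 and occupies 8 bytes.
Bytes at offsets 4..11: 74 20 51 74 86 4D BF 1B.
Big-endian stores the most-significant byte at the lowest address.
The bytes are already most-significant first: 0x74205174864DBF1B.
0x74205174864DBF1B = 8367777668565679899.

8367777668565679899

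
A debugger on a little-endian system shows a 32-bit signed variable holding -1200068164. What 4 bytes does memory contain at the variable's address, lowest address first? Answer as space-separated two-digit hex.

BC 69 78 B8

Two's complement of -1200068164 in 32 bits: 1200068164 = 0x47879644; invert → 0xB87869BB; add 1 → 0xB87869BC.
Split into bytes (most-significant first): B8 78 69 BC.
Little-endian: lowest address holds the least-significant byte.
So at ascending addresses the bytes are BC 69 78 B8.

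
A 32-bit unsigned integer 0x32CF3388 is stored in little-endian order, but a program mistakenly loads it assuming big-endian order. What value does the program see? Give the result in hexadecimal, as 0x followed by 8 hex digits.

0x8833CF32

Stored little-endian, the bytes at ascending addresses are 88 33 CF 32.
Read back as big-endian, the last byte is least significant, giving 0x8833CF32.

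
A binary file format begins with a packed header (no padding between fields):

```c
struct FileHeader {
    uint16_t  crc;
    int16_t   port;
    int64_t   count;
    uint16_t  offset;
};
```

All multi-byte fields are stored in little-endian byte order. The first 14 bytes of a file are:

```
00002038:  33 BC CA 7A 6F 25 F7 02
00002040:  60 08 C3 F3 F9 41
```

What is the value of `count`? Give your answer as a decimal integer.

-881851893574851217

`count` follows `crc` (2 B), `port` (2 B), so it starts at offset 2 + 2 = 4 and occupies 8 bytes.
Bytes at offsets 4..11: 6F 25 F7 02 60 08 C3 F3.
Little-endian stores the least-significant byte at the lowest address.
Reassemble most-significant byte first: F3 C3 08 60 02 F7 25 6F → 0xF3C3086002F7256F.
Top bit is set, so as a signed 64-bit value this is 0xF3C3086002F7256F − 2^64 = -881851893574851217.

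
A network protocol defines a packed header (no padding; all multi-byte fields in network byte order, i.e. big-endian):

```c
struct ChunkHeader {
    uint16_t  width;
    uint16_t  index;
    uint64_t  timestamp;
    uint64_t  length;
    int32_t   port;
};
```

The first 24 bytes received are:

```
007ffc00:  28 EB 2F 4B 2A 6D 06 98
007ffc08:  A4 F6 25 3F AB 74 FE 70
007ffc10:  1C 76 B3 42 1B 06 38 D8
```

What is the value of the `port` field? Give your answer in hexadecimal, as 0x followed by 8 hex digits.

0x1B0638D8

`port` follows `width` (2 B), `index` (2 B), `timestamp` (8 B), `length` (8 B), so it starts at offset 2 + 2 + 8 + 8 = 20 and occupies 4 bytes.
Bytes at offsets 20..23: 1B 06 38 D8.
Big-endian stores the most-significant byte at the lowest address.
The bytes are already most-significant first: 0x1B0638D8.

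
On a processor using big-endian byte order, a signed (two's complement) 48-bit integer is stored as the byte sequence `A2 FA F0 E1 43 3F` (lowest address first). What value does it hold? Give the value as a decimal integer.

-102276309892289

Big-endian stores the most-significant byte at the lowest address.
The bytes are already most-significant first: 0xA2FAF0E1433F.
Top bit is set, so as a signed 48-bit value this is 0xA2FAF0E1433F − 2^48 = -102276309892289.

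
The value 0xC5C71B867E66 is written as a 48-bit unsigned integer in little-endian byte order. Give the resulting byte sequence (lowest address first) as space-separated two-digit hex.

Split into bytes (most-significant first): C5 C7 1B 86 7E 66.
Little-endian stores the least-significant byte at the lowest address.
So at ascending addresses the bytes are 66 7E 86 1B C7 C5.

66 7E 86 1B C7 C5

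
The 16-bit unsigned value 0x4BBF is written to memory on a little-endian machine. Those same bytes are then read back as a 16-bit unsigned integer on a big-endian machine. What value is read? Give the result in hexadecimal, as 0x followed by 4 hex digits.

0xBF4B

Stored little-endian, the bytes at ascending addresses are BF 4B.
Read back as big-endian, the last byte is least significant, giving 0xBF4B.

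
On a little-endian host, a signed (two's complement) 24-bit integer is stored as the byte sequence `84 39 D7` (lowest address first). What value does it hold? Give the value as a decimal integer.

Little-endian stores the least-significant byte at the lowest address.
Reassemble most-significant byte first: D7 39 84 → 0xD73984.
Top bit is set, so as a signed 24-bit value this is 0xD73984 − 2^24 = -2672252.

-2672252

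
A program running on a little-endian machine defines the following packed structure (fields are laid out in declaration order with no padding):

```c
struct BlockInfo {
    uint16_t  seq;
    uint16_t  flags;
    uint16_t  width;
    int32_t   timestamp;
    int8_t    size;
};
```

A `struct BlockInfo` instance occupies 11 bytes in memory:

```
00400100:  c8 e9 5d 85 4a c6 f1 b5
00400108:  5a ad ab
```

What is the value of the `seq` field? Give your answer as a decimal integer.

59848

`seq` is the first field, at byte offset 0, occupying 2 bytes.
Bytes at offsets 0..1: C8 E9.
Little-endian: lowest address holds the least-significant byte.
Reassemble most-significant byte first: E9 C8 → 0xE9C8.
0xE9C8 = 59848.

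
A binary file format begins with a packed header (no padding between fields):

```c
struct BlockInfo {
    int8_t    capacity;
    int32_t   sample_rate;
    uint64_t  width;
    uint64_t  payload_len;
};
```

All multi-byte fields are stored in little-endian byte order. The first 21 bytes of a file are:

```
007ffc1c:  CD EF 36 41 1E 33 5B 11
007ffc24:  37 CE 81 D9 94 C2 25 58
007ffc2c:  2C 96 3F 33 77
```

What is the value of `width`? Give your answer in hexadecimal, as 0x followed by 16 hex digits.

0x94D981CE37115B33

`width` follows `capacity` (1 B), `sample_rate` (4 B), so it starts at offset 1 + 4 = 5 and occupies 8 bytes.
Bytes at offsets 5..12: 33 5B 11 37 CE 81 D9 94.
Little-endian: lowest address holds the least-significant byte.
Reassemble most-significant byte first: 94 D9 81 CE 37 11 5B 33 → 0x94D981CE37115B33.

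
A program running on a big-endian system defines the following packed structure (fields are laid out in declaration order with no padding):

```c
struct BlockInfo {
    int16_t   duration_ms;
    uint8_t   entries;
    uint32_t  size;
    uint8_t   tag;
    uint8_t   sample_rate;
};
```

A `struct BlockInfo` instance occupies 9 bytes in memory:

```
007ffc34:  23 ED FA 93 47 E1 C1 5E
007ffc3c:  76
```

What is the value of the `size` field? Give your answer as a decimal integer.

`size` follows `duration_ms` (2 B), `entries` (1 B), so it starts at offset 2 + 1 = 3 and occupies 4 bytes.
Bytes at offsets 3..6: 93 47 E1 C1.
Big-endian stores the most-significant byte at the lowest address.
The bytes are already most-significant first: 0x9347E1C1.
0x9347E1C1 = 2470961601.

2470961601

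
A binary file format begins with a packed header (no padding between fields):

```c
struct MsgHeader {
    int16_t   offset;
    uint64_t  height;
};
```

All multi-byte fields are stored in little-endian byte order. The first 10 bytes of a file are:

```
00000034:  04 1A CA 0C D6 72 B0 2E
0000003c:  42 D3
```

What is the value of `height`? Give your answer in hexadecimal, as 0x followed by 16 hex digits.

`height` follows `offset` (2 bytes), so it starts at byte offset 2 and occupies 8 bytes.
Bytes at offsets 2..9: CA 0C D6 72 B0 2E 42 D3.
In little-endian order the low byte comes first in memory.
Reassemble most-significant byte first: D3 42 2E B0 72 D6 0C CA → 0xD3422EB072D60CCA.

0xD3422EB072D60CCA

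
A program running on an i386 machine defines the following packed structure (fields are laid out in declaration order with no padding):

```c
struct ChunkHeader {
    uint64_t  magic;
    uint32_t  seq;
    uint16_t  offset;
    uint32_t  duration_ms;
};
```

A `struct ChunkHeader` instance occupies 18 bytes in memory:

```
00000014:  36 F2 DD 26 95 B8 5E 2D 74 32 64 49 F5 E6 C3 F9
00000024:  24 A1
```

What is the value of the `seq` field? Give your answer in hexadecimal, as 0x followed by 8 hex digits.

`seq` follows `magic` (8 bytes), so it starts at byte offset 8 and occupies 4 bytes.
Bytes at offsets 8..11: 74 32 64 49.
Little-endian: lowest address holds the least-significant byte.
Reassemble most-significant byte first: 49 64 32 74 → 0x49643274.

0x49643274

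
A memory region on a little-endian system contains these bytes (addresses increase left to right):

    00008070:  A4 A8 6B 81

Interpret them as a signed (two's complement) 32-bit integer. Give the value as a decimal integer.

-2123650908

In little-endian order the low byte comes first in memory.
Reassemble most-significant byte first: 81 6B A8 A4 → 0x816BA8A4.
Top bit is set, so as a signed 32-bit value this is 0x816BA8A4 − 2^32 = -2123650908.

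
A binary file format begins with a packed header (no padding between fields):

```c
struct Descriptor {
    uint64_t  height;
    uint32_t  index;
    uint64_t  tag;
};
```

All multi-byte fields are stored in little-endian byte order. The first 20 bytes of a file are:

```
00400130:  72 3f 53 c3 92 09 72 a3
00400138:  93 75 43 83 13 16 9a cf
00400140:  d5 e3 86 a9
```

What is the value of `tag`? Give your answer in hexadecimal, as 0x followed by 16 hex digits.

`tag` follows `height` (8 B), `index` (4 B), so it starts at offset 8 + 4 = 12 and occupies 8 bytes.
Bytes at offsets 12..19: 13 16 9A CF D5 E3 86 A9.
In little-endian order the low byte comes first in memory.
Reassemble most-significant byte first: A9 86 E3 D5 CF 9A 16 13 → 0xA986E3D5CF9A1613.

0xA986E3D5CF9A1613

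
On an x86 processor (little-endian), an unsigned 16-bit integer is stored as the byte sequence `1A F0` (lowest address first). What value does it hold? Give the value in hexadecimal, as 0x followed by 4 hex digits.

Little-endian stores the least-significant byte at the lowest address.
Reassemble most-significant byte first: F0 1A → 0xF01A.

0xF01A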